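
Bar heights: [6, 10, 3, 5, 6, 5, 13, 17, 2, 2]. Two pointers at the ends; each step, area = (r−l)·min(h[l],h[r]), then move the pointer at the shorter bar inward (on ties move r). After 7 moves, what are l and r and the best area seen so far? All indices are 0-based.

l=5, r=7, best area=60

[0,9] min(6,2)*9=18 best=18 * → r--
[0,8] min(6,2)*8=16 best=18 → r--
[0,7] min(6,17)*7=42 best=42 * → l++
[1,7] min(10,17)*6=60 best=60 * → l++
[2,7] min(3,17)*5=15 best=60 → l++
[3,7] min(5,17)*4=20 best=60 → l++
[4,7] min(6,17)*3=18 best=60 → l++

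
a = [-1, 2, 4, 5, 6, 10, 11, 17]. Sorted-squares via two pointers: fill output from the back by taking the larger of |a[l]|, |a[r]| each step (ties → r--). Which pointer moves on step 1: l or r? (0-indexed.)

[0,7] |-1|<=|17| out[7]=289 → r--

r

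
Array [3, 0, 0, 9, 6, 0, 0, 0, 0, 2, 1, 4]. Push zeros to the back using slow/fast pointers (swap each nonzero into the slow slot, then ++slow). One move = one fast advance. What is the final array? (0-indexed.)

(s=0,f=0) a[fast]=3≠0 swap→a[0]=3 → slow++,fast++
(s=1,f=1) a[fast]=0 → fast++
(s=1,f=2) a[fast]=0 → fast++
(s=1,f=3) a[fast]=9≠0 swap→a[1]=9 → slow++,fast++
(s=2,f=4) a[fast]=6≠0 swap→a[2]=6 → slow++,fast++
(s=3,f=5) a[fast]=0 → fast++
(s=3,f=6) a[fast]=0 → fast++
(s=3,f=7) a[fast]=0 → fast++
(s=3,f=8) a[fast]=0 → fast++
(s=3,f=9) a[fast]=2≠0 swap→a[3]=2 → slow++,fast++
(s=4,f=10) a[fast]=1≠0 swap→a[4]=1 → slow++,fast++
(s=5,f=11) a[fast]=4≠0 swap→a[5]=4 → slow++,fast++

[3, 9, 6, 2, 1, 4, 0, 0, 0, 0, 0, 0]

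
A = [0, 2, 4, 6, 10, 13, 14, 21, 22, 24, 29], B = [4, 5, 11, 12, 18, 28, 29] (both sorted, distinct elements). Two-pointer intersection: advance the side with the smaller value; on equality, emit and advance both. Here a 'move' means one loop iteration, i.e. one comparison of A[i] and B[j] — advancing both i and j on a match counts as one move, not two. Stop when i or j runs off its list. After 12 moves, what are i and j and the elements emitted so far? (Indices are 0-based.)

i=8, j=5, emitted=[4]

[i=0,j=0] 0<4 → i++
[i=1,j=0] 2<4 → i++
[i=2,j=0] 4==4 emit → i++,j++
[i=3,j=1] 6>5 → j++
[i=3,j=2] 6<11 → i++
[i=4,j=2] 10<11 → i++
[i=5,j=2] 13>11 → j++
[i=5,j=3] 13>12 → j++
[i=5,j=4] 13<18 → i++
[i=6,j=4] 14<18 → i++
[i=7,j=4] 21>18 → j++
[i=7,j=5] 21<28 → i++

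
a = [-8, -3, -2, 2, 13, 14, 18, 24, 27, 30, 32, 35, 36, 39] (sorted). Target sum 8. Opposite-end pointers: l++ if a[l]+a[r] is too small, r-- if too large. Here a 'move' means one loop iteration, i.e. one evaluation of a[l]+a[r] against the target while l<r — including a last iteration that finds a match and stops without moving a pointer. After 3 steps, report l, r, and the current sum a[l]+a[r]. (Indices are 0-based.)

l=0, r=10, sum=24

[0,13] -8+39=31 >8 → r--
[0,12] -8+36=28 >8 → r--
[0,11] -8+35=27 >8 → r--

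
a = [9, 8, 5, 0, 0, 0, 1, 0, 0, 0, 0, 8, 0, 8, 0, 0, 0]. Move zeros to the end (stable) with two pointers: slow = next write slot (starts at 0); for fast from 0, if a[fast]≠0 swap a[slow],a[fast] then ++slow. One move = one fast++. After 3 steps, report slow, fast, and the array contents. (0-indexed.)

slow=0 fast=0: a[fast]=9≠0 swap→a[0]=9, slow++,fast++
slow=1 fast=1: a[fast]=8≠0 swap→a[1]=8, slow++,fast++
slow=2 fast=2: a[fast]=5≠0 swap→a[2]=5, slow++,fast++

slow=3, fast=3, a=[9, 8, 5, 0, 0, 0, 1, 0, 0, 0, 0, 8, 0, 8, 0, 0, 0]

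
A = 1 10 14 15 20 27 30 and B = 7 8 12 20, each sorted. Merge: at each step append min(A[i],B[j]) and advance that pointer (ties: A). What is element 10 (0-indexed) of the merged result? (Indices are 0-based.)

merged[10] = 30

i=0 j=0: A[i]=1<=B[j]=7 take 1, i++
i=1 j=0: A[i]=10>B[j]=7 take 7, j++
i=1 j=1: A[i]=10>B[j]=8 take 8, j++
i=1 j=2: A[i]=10<=B[j]=12 take 10, i++
i=2 j=2: A[i]=14>B[j]=12 take 12, j++
i=2 j=3: A[i]=14<=B[j]=20 take 14, i++
i=3 j=3: A[i]=15<=B[j]=20 take 15, i++
i=4 j=3: A[i]=20<=B[j]=20 take 20, i++
i=5 j=3: A[i]=27>B[j]=20 take 20, j++
i=5 j=4: B done, take A[i]=27, i++
i=6 j=4: B done, take A[i]=30, i++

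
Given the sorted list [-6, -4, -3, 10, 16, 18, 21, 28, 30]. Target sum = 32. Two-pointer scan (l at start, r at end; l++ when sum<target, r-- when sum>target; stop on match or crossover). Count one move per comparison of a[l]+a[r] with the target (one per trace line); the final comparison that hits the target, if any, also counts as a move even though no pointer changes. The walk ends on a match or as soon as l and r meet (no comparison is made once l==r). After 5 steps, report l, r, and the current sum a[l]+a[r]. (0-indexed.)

[0,8] -6+30=24 <32 → l++
[1,8] -4+30=26 <32 → l++
[2,8] -3+30=27 <32 → l++
[3,8] 10+30=40 >32 → r--
[3,7] 10+28=38 >32 → r--

l=3, r=6, sum=31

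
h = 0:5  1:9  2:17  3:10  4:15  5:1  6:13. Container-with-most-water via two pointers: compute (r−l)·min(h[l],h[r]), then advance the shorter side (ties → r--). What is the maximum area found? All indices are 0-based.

[0,6] min(5,13)*6=30 best=30 * → l++
[1,6] min(9,13)*5=45 best=45 * → l++
[2,6] min(17,13)*4=52 best=52 * → r--
[2,5] min(17,1)*3=3 best=52 → r--
[2,4] min(17,15)*2=30 best=52 → r--
[2,3] min(17,10)*1=10 best=52 → r--

max area = 52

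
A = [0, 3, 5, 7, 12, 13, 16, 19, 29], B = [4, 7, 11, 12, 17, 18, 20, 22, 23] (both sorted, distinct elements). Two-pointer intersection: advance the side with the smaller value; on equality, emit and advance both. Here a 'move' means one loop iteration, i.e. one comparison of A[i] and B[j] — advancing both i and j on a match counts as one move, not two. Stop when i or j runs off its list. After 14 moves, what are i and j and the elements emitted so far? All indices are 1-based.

i=9, j=9, emitted=[7, 12]

i=1 j=1: 0<4, i++
i=2 j=1: 3<4, i++
i=3 j=1: 5>4, j++
i=3 j=2: 5<7, i++
i=4 j=2: 7==7 emit, i++,j++
i=5 j=3: 12>11, j++
i=5 j=4: 12==12 emit, i++,j++
i=6 j=5: 13<17, i++
i=7 j=5: 16<17, i++
i=8 j=5: 19>17, j++
i=8 j=6: 19>18, j++
i=8 j=7: 19<20, i++
i=9 j=7: 29>20, j++
i=9 j=8: 29>22, j++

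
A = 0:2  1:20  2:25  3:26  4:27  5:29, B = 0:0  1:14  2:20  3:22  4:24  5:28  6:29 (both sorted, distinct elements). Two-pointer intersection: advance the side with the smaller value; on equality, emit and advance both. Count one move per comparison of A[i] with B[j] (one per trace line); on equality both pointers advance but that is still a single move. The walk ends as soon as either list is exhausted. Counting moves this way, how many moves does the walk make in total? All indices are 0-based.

[i=0,j=0] 2>0 → j++
[i=0,j=1] 2<14 → i++
[i=1,j=1] 20>14 → j++
[i=1,j=2] 20==20 emit → i++,j++
[i=2,j=3] 25>22 → j++
[i=2,j=4] 25>24 → j++
[i=2,j=5] 25<28 → i++
[i=3,j=5] 26<28 → i++
[i=4,j=5] 27<28 → i++
[i=5,j=5] 29>28 → j++
[i=5,j=6] 29==29 emit → i++,j++

11 moves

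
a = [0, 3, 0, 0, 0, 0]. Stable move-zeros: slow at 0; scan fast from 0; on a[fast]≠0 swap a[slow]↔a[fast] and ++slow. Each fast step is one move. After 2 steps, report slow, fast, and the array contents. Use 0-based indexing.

slow=0 fast=0: a[fast]=0, fast++
slow=0 fast=1: a[fast]=3≠0 swap→a[0]=3, slow++,fast++

slow=1, fast=2, a=[3, 0, 0, 0, 0, 0]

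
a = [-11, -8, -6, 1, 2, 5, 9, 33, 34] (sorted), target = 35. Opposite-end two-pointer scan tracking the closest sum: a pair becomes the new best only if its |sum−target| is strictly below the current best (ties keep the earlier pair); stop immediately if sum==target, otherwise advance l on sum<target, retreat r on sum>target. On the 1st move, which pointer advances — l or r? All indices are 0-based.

l=0 r=8: -11+34=23 d=12 *, l++

l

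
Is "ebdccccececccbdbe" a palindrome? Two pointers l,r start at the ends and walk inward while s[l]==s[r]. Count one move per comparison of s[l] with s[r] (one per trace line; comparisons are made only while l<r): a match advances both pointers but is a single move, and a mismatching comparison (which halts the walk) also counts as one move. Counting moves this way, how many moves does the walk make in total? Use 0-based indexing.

[0,16] 'e'=='e' → l++,r--
[1,15] 'b'=='b' → l++,r--
[2,14] 'd'=='d' → l++,r--
[3,13] 'c'!='b' → stop

4 moves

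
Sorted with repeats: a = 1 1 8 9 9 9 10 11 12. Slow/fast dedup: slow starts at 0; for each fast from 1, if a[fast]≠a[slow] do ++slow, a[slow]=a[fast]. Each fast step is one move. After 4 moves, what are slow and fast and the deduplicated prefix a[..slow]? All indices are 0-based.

slow=2, fast=5, prefix=[1, 8, 9]

slow=0 fast=1: a[fast]=1=a[slow] dup, fast++
slow=0 fast=2: a[fast]=8≠a[slow]=1 write a[1]=8, slow++,fast++
slow=1 fast=3: a[fast]=9≠a[slow]=8 write a[2]=9, slow++,fast++
slow=2 fast=4: a[fast]=9=a[slow] dup, fast++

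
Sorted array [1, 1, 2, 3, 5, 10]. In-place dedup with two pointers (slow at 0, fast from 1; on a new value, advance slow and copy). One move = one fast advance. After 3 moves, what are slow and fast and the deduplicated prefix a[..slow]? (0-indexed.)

slow=2, fast=4, prefix=[1, 2, 3]

slow=0 fast=1: a[fast]=1=a[slow] dup, fast++
slow=0 fast=2: a[fast]=2≠a[slow]=1 write a[1]=2, slow++,fast++
slow=1 fast=3: a[fast]=3≠a[slow]=2 write a[2]=3, slow++,fast++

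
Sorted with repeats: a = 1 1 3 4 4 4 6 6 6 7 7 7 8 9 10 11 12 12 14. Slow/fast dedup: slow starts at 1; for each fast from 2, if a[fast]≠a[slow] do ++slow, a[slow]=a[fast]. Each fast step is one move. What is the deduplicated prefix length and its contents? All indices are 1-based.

length 11; prefix = [1, 3, 4, 6, 7, 8, 9, 10, 11, 12, 14]

(s=1,f=2) a[fast]=1=a[slow] dup → fast++
(s=1,f=3) a[fast]=3≠a[slow]=1 write a[2]=3 → slow++,fast++
(s=2,f=4) a[fast]=4≠a[slow]=3 write a[3]=4 → slow++,fast++
(s=3,f=5) a[fast]=4=a[slow] dup → fast++
(s=3,f=6) a[fast]=4=a[slow] dup → fast++
(s=3,f=7) a[fast]=6≠a[slow]=4 write a[4]=6 → slow++,fast++
(s=4,f=8) a[fast]=6=a[slow] dup → fast++
(s=4,f=9) a[fast]=6=a[slow] dup → fast++
(s=4,f=10) a[fast]=7≠a[slow]=6 write a[5]=7 → slow++,fast++
(s=5,f=11) a[fast]=7=a[slow] dup → fast++
(s=5,f=12) a[fast]=7=a[slow] dup → fast++
(s=5,f=13) a[fast]=8≠a[slow]=7 write a[6]=8 → slow++,fast++
(s=6,f=14) a[fast]=9≠a[slow]=8 write a[7]=9 → slow++,fast++
(s=7,f=15) a[fast]=10≠a[slow]=9 write a[8]=10 → slow++,fast++
(s=8,f=16) a[fast]=11≠a[slow]=10 write a[9]=11 → slow++,fast++
(s=9,f=17) a[fast]=12≠a[slow]=11 write a[10]=12 → slow++,fast++
(s=10,f=18) a[fast]=12=a[slow] dup → fast++
(s=10,f=19) a[fast]=14≠a[slow]=12 write a[11]=14 → slow++,fast++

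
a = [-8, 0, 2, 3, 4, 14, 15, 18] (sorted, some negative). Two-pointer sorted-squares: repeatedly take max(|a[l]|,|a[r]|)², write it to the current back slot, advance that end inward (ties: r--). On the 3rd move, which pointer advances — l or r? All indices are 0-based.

[0,7] |-8|<=|18| out[7]=324 → r--
[0,6] |-8|<=|15| out[6]=225 → r--
[0,5] |-8|<=|14| out[5]=196 → r--

r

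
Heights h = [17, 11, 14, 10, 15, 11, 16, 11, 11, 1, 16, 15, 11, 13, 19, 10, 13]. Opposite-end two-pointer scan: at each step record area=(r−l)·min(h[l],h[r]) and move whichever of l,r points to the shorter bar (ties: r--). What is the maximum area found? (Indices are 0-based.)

max area = 238

l=0 r=16: min(17,13)*16=208 best=208 *, r--
l=0 r=15: min(17,10)*15=150 best=208, r--
l=0 r=14: min(17,19)*14=238 best=238 *, l++
l=1 r=14: min(11,19)*13=143 best=238, l++
l=2 r=14: min(14,19)*12=168 best=238, l++
l=3 r=14: min(10,19)*11=110 best=238, l++
l=4 r=14: min(15,19)*10=150 best=238, l++
l=5 r=14: min(11,19)*9=99 best=238, l++
l=6 r=14: min(16,19)*8=128 best=238, l++
l=7 r=14: min(11,19)*7=77 best=238, l++
l=8 r=14: min(11,19)*6=66 best=238, l++
l=9 r=14: min(1,19)*5=5 best=238, l++
l=10 r=14: min(16,19)*4=64 best=238, l++
l=11 r=14: min(15,19)*3=45 best=238, l++
l=12 r=14: min(11,19)*2=22 best=238, l++
l=13 r=14: min(13,19)*1=13 best=238, l++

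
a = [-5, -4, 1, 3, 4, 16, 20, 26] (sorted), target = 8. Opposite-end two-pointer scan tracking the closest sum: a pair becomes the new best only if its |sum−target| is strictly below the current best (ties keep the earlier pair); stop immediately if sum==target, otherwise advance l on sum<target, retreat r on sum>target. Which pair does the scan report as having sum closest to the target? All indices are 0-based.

l=0 r=7: -5+26=21 d=13 *, r--
l=0 r=6: -5+20=15 d=7 *, r--
l=0 r=5: -5+16=11 d=3 *, r--
l=0 r=4: -5+4=-1 d=9, l++
l=1 r=4: -4+4=0 d=8, l++
l=2 r=4: 1+4=5 d=3, l++
l=3 r=4: 3+4=7 d=1 *, l++

pair (3, 4) with sum 7 (|Δ|=1)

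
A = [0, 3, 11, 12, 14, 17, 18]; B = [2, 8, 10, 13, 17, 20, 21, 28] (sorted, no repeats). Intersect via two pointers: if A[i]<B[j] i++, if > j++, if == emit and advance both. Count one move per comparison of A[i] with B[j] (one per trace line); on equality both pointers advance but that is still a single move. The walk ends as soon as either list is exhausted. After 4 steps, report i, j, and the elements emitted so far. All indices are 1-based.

i=3, j=3, emitted=[]

[i=1,j=1] 0<2 → i++
[i=2,j=1] 3>2 → j++
[i=2,j=2] 3<8 → i++
[i=3,j=2] 11>8 → j++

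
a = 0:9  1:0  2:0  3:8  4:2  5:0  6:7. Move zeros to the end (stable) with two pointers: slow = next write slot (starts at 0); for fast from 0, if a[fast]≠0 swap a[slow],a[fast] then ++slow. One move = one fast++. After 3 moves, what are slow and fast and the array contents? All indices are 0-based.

slow=1, fast=3, a=[9, 0, 0, 8, 2, 0, 7]

slow=0 fast=0: a[fast]=9≠0 swap→a[0]=9, slow++,fast++
slow=1 fast=1: a[fast]=0, fast++
slow=1 fast=2: a[fast]=0, fast++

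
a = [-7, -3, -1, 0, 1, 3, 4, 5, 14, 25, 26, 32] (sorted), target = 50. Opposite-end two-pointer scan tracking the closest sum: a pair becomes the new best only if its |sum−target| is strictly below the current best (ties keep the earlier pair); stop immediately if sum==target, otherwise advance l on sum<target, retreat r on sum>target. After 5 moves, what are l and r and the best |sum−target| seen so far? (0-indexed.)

l=5, r=11, best |Δ|=17

l=0 r=11: -7+32=25 d=25 *, l++
l=1 r=11: -3+32=29 d=21 *, l++
l=2 r=11: -1+32=31 d=19 *, l++
l=3 r=11: 0+32=32 d=18 *, l++
l=4 r=11: 1+32=33 d=17 *, l++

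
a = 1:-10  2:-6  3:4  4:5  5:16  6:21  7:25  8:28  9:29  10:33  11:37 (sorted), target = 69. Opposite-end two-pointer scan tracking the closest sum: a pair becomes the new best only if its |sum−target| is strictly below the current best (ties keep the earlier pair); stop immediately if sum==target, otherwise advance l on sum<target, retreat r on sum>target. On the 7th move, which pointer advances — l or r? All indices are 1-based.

l

[1,11] -10+37=27 d=42 * → l++
[2,11] -6+37=31 d=38 * → l++
[3,11] 4+37=41 d=28 * → l++
[4,11] 5+37=42 d=27 * → l++
[5,11] 16+37=53 d=16 * → l++
[6,11] 21+37=58 d=11 * → l++
[7,11] 25+37=62 d=7 * → l++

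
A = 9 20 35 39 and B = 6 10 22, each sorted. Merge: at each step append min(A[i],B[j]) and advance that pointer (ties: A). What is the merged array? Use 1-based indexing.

[6, 9, 10, 20, 22, 35, 39]

i=1 j=1: A[i]=9>B[j]=6 take 6, j++
i=1 j=2: A[i]=9<=B[j]=10 take 9, i++
i=2 j=2: A[i]=20>B[j]=10 take 10, j++
i=2 j=3: A[i]=20<=B[j]=22 take 20, i++
i=3 j=3: A[i]=35>B[j]=22 take 22, j++
i=3 j=4: B done, take A[i]=35, i++
i=4 j=4: B done, take A[i]=39, i++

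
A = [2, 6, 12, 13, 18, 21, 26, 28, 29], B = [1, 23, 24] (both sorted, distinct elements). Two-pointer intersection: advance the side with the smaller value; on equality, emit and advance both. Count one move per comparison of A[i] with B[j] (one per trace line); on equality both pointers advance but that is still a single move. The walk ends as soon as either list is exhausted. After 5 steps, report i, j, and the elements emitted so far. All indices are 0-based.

i=0 j=0: 2>1, j++
i=0 j=1: 2<23, i++
i=1 j=1: 6<23, i++
i=2 j=1: 12<23, i++
i=3 j=1: 13<23, i++

i=4, j=1, emitted=[]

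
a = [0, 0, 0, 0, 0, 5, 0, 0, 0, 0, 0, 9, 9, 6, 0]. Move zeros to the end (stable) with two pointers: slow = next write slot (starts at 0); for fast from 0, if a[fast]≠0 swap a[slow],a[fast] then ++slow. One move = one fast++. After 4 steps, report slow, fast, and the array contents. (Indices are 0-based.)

slow=0, fast=4, a=[0, 0, 0, 0, 0, 5, 0, 0, 0, 0, 0, 9, 9, 6, 0]

slow=0 fast=0: a[fast]=0, fast++
slow=0 fast=1: a[fast]=0, fast++
slow=0 fast=2: a[fast]=0, fast++
slow=0 fast=3: a[fast]=0, fast++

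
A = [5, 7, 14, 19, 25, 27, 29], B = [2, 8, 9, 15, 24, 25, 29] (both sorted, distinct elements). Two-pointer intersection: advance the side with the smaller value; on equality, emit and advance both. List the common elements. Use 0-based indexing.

[i=0,j=0] 5>2 → j++
[i=0,j=1] 5<8 → i++
[i=1,j=1] 7<8 → i++
[i=2,j=1] 14>8 → j++
[i=2,j=2] 14>9 → j++
[i=2,j=3] 14<15 → i++
[i=3,j=3] 19>15 → j++
[i=3,j=4] 19<24 → i++
[i=4,j=4] 25>24 → j++
[i=4,j=5] 25==25 emit → i++,j++
[i=5,j=6] 27<29 → i++
[i=6,j=6] 29==29 emit → i++,j++

intersection = [25, 29]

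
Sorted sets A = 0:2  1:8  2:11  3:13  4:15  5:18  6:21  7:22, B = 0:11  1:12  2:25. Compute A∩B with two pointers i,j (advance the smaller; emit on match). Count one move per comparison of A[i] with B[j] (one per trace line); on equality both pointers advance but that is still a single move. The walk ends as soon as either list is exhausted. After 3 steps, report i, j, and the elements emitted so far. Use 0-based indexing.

i=3, j=1, emitted=[11]

i=0 j=0: 2<11, i++
i=1 j=0: 8<11, i++
i=2 j=0: 11==11 emit, i++,j++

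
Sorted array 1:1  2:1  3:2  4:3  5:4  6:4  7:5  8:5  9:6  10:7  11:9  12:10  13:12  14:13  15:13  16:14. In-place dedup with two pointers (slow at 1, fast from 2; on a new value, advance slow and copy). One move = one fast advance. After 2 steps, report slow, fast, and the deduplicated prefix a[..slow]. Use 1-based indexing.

slow=2, fast=4, prefix=[1, 2]

(s=1,f=2) a[fast]=1=a[slow] dup → fast++
(s=1,f=3) a[fast]=2≠a[slow]=1 write a[2]=2 → slow++,fast++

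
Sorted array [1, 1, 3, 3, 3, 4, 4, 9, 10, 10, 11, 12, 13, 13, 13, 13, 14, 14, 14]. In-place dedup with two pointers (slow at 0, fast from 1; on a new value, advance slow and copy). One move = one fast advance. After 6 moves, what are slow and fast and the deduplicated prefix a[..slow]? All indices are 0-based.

slow=2, fast=7, prefix=[1, 3, 4]

slow=0 fast=1: a[fast]=1=a[slow] dup, fast++
slow=0 fast=2: a[fast]=3≠a[slow]=1 write a[1]=3, slow++,fast++
slow=1 fast=3: a[fast]=3=a[slow] dup, fast++
slow=1 fast=4: a[fast]=3=a[slow] dup, fast++
slow=1 fast=5: a[fast]=4≠a[slow]=3 write a[2]=4, slow++,fast++
slow=2 fast=6: a[fast]=4=a[slow] dup, fast++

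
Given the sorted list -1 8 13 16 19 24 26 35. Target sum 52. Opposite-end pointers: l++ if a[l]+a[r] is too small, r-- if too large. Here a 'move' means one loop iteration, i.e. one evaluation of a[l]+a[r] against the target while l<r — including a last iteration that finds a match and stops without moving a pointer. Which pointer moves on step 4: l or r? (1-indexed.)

[1,8] -1+35=34 <52 → l++
[2,8] 8+35=43 <52 → l++
[3,8] 13+35=48 <52 → l++
[4,8] 16+35=51 <52 → l++

l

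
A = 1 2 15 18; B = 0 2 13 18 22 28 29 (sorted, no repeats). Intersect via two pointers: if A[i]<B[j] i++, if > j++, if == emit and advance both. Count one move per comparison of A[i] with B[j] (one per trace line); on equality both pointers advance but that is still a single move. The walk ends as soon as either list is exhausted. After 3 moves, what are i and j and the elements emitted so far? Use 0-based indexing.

[i=0,j=0] 1>0 → j++
[i=0,j=1] 1<2 → i++
[i=1,j=1] 2==2 emit → i++,j++

i=2, j=2, emitted=[2]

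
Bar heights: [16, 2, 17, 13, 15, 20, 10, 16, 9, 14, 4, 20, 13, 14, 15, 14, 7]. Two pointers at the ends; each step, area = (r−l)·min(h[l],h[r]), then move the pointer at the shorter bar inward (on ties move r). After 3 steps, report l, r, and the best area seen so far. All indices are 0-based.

l=0, r=13, best area=210

[0,16] min(16,7)*16=112 best=112 * → r--
[0,15] min(16,14)*15=210 best=210 * → r--
[0,14] min(16,15)*14=210 best=210 → r--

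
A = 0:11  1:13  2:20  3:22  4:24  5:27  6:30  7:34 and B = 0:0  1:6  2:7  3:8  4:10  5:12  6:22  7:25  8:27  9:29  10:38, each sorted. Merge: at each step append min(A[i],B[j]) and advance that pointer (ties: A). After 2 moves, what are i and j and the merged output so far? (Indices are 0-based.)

i=0, j=2, merged so far=[0, 6]

i=0 j=0: A[i]=11>B[j]=0 take 0, j++
i=0 j=1: A[i]=11>B[j]=6 take 6, j++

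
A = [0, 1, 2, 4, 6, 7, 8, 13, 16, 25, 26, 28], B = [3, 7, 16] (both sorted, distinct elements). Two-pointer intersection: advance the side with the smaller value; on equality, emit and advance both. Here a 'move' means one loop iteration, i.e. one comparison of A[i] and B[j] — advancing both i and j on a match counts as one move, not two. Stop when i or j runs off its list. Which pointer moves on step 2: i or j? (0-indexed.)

i

[i=0,j=0] 0<3 → i++
[i=1,j=0] 1<3 → i++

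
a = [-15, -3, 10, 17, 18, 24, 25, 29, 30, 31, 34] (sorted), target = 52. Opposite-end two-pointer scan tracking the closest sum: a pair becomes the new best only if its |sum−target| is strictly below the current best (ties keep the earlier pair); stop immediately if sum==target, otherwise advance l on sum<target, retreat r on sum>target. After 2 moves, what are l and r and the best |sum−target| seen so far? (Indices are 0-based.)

l=2, r=10, best |Δ|=21

[0,10] -15+34=19 d=33 * → l++
[1,10] -3+34=31 d=21 * → l++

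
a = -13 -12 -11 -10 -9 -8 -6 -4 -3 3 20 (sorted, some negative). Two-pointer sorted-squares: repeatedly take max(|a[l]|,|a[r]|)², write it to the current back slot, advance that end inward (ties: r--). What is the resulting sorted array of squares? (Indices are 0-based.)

[9, 9, 16, 36, 64, 81, 100, 121, 144, 169, 400]

[0,10] |-13|<=|20| out[10]=400 → r--
[0,9] |-13|>|3| out[9]=169 → l++
[1,9] |-12|>|3| out[8]=144 → l++
[2,9] |-11|>|3| out[7]=121 → l++
[3,9] |-10|>|3| out[6]=100 → l++
[4,9] |-9|>|3| out[5]=81 → l++
[5,9] |-8|>|3| out[4]=64 → l++
[6,9] |-6|>|3| out[3]=36 → l++
[7,9] |-4|>|3| out[2]=16 → l++
[8,9] |-3|<=|3| out[1]=9 → r--
[8,8] |-3|<=|-3| out[0]=9 → r--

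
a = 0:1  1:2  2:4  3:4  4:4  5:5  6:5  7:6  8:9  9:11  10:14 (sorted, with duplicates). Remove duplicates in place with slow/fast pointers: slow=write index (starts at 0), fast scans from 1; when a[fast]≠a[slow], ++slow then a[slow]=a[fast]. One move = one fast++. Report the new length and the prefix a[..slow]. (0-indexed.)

(s=0,f=1) a[fast]=2≠a[slow]=1 write a[1]=2 → slow++,fast++
(s=1,f=2) a[fast]=4≠a[slow]=2 write a[2]=4 → slow++,fast++
(s=2,f=3) a[fast]=4=a[slow] dup → fast++
(s=2,f=4) a[fast]=4=a[slow] dup → fast++
(s=2,f=5) a[fast]=5≠a[slow]=4 write a[3]=5 → slow++,fast++
(s=3,f=6) a[fast]=5=a[slow] dup → fast++
(s=3,f=7) a[fast]=6≠a[slow]=5 write a[4]=6 → slow++,fast++
(s=4,f=8) a[fast]=9≠a[slow]=6 write a[5]=9 → slow++,fast++
(s=5,f=9) a[fast]=11≠a[slow]=9 write a[6]=11 → slow++,fast++
(s=6,f=10) a[fast]=14≠a[slow]=11 write a[7]=14 → slow++,fast++

length 8; prefix = [1, 2, 4, 5, 6, 9, 11, 14]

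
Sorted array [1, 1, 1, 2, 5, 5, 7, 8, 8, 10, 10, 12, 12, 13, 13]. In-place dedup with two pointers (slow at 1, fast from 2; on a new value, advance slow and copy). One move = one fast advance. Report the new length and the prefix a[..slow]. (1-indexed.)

length 8; prefix = [1, 2, 5, 7, 8, 10, 12, 13]

(s=1,f=2) a[fast]=1=a[slow] dup → fast++
(s=1,f=3) a[fast]=1=a[slow] dup → fast++
(s=1,f=4) a[fast]=2≠a[slow]=1 write a[2]=2 → slow++,fast++
(s=2,f=5) a[fast]=5≠a[slow]=2 write a[3]=5 → slow++,fast++
(s=3,f=6) a[fast]=5=a[slow] dup → fast++
(s=3,f=7) a[fast]=7≠a[slow]=5 write a[4]=7 → slow++,fast++
(s=4,f=8) a[fast]=8≠a[slow]=7 write a[5]=8 → slow++,fast++
(s=5,f=9) a[fast]=8=a[slow] dup → fast++
(s=5,f=10) a[fast]=10≠a[slow]=8 write a[6]=10 → slow++,fast++
(s=6,f=11) a[fast]=10=a[slow] dup → fast++
(s=6,f=12) a[fast]=12≠a[slow]=10 write a[7]=12 → slow++,fast++
(s=7,f=13) a[fast]=12=a[slow] dup → fast++
(s=7,f=14) a[fast]=13≠a[slow]=12 write a[8]=13 → slow++,fast++
(s=8,f=15) a[fast]=13=a[slow] dup → fast++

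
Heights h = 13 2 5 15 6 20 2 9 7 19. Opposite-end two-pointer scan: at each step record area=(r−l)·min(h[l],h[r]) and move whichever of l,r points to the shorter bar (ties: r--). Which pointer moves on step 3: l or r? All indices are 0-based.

l

[0,9] min(13,19)*9=117 best=117 * → l++
[1,9] min(2,19)*8=16 best=117 → l++
[2,9] min(5,19)*7=35 best=117 → l++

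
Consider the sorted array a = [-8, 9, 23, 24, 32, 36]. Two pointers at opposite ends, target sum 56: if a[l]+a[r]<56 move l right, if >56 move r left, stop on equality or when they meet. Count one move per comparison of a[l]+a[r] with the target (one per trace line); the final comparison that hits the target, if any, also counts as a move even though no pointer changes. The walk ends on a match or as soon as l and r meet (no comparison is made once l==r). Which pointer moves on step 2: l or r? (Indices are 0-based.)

l

[0,5] -8+36=28 <56 → l++
[1,5] 9+36=45 <56 → l++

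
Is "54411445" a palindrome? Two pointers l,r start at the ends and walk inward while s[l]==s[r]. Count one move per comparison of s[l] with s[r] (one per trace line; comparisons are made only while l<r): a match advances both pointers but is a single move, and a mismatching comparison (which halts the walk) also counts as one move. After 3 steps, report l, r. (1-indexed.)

l=4, r=5

l=1 r=8: '5'=='5', l++,r--
l=2 r=7: '4'=='4', l++,r--
l=3 r=6: '4'=='4', l++,r--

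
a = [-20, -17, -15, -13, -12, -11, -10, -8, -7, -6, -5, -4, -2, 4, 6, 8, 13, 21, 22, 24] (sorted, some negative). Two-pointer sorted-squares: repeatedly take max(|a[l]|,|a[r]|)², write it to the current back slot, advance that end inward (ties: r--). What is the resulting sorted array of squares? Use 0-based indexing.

[4, 16, 16, 25, 36, 36, 49, 64, 64, 100, 121, 144, 169, 169, 225, 289, 400, 441, 484, 576]

l=0 r=19: |-20|<=|24| out[19]=576, r--
l=0 r=18: |-20|<=|22| out[18]=484, r--
l=0 r=17: |-20|<=|21| out[17]=441, r--
l=0 r=16: |-20|>|13| out[16]=400, l++
l=1 r=16: |-17|>|13| out[15]=289, l++
l=2 r=16: |-15|>|13| out[14]=225, l++
l=3 r=16: |-13|<=|13| out[13]=169, r--
l=3 r=15: |-13|>|8| out[12]=169, l++
l=4 r=15: |-12|>|8| out[11]=144, l++
l=5 r=15: |-11|>|8| out[10]=121, l++
l=6 r=15: |-10|>|8| out[9]=100, l++
l=7 r=15: |-8|<=|8| out[8]=64, r--
l=7 r=14: |-8|>|6| out[7]=64, l++
l=8 r=14: |-7|>|6| out[6]=49, l++
l=9 r=14: |-6|<=|6| out[5]=36, r--
l=9 r=13: |-6|>|4| out[4]=36, l++
l=10 r=13: |-5|>|4| out[3]=25, l++
l=11 r=13: |-4|<=|4| out[2]=16, r--
l=11 r=12: |-4|>|-2| out[1]=16, l++
l=12 r=12: |-2|<=|-2| out[0]=4, r--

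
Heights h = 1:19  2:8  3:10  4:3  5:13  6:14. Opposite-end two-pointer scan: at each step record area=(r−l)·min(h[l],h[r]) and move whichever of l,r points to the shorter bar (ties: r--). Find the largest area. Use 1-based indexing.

[1,6] min(19,14)*5=70 best=70 * → r--
[1,5] min(19,13)*4=52 best=70 → r--
[1,4] min(19,3)*3=9 best=70 → r--
[1,3] min(19,10)*2=20 best=70 → r--
[1,2] min(19,8)*1=8 best=70 → r--

max area = 70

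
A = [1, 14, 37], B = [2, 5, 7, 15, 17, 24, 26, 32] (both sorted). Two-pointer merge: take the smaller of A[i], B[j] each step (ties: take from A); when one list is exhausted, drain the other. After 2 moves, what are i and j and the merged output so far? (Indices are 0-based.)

i=0 j=0: A[i]=1<=B[j]=2 take 1, i++
i=1 j=0: A[i]=14>B[j]=2 take 2, j++

i=1, j=1, merged so far=[1, 2]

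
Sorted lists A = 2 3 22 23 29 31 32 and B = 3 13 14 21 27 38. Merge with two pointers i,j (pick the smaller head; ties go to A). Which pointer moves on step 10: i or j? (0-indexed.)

i

i=0 j=0: A[i]=2<=B[j]=3 take 2, i++
i=1 j=0: A[i]=3<=B[j]=3 take 3, i++
i=2 j=0: A[i]=22>B[j]=3 take 3, j++
i=2 j=1: A[i]=22>B[j]=13 take 13, j++
i=2 j=2: A[i]=22>B[j]=14 take 14, j++
i=2 j=3: A[i]=22>B[j]=21 take 21, j++
i=2 j=4: A[i]=22<=B[j]=27 take 22, i++
i=3 j=4: A[i]=23<=B[j]=27 take 23, i++
i=4 j=4: A[i]=29>B[j]=27 take 27, j++
i=4 j=5: A[i]=29<=B[j]=38 take 29, i++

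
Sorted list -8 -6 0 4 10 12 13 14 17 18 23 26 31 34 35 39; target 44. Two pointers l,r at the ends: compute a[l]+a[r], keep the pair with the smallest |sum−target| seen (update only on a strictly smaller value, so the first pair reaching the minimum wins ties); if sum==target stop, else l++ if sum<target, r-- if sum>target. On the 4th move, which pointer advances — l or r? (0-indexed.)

[0,15] -8+39=31 d=13 * → l++
[1,15] -6+39=33 d=11 * → l++
[2,15] 0+39=39 d=5 * → l++
[3,15] 4+39=43 d=1 * → l++

l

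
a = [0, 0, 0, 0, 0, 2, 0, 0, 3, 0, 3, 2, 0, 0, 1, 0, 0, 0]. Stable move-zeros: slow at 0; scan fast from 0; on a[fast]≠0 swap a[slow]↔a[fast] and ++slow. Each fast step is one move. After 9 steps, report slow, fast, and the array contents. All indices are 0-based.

slow=2, fast=9, a=[2, 3, 0, 0, 0, 0, 0, 0, 0, 0, 3, 2, 0, 0, 1, 0, 0, 0]

slow=0 fast=0: a[fast]=0, fast++
slow=0 fast=1: a[fast]=0, fast++
slow=0 fast=2: a[fast]=0, fast++
slow=0 fast=3: a[fast]=0, fast++
slow=0 fast=4: a[fast]=0, fast++
slow=0 fast=5: a[fast]=2≠0 swap→a[0]=2, slow++,fast++
slow=1 fast=6: a[fast]=0, fast++
slow=1 fast=7: a[fast]=0, fast++
slow=1 fast=8: a[fast]=3≠0 swap→a[1]=3, slow++,fast++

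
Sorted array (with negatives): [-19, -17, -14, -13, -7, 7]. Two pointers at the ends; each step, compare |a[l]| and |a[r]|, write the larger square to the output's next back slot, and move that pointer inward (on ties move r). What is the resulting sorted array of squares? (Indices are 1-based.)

[49, 49, 169, 196, 289, 361]

[1,6] |-19|>|7| out[6]=361 → l++
[2,6] |-17|>|7| out[5]=289 → l++
[3,6] |-14|>|7| out[4]=196 → l++
[4,6] |-13|>|7| out[3]=169 → l++
[5,6] |-7|<=|7| out[2]=49 → r--
[5,5] |-7|<=|-7| out[1]=49 → r--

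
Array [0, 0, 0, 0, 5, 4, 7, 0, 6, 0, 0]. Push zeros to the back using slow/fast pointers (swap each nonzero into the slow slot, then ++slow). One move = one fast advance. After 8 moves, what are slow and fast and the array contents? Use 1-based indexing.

slow=4, fast=9, a=[5, 4, 7, 0, 0, 0, 0, 0, 6, 0, 0]

slow=1 fast=1: a[fast]=0, fast++
slow=1 fast=2: a[fast]=0, fast++
slow=1 fast=3: a[fast]=0, fast++
slow=1 fast=4: a[fast]=0, fast++
slow=1 fast=5: a[fast]=5≠0 swap→a[1]=5, slow++,fast++
slow=2 fast=6: a[fast]=4≠0 swap→a[2]=4, slow++,fast++
slow=3 fast=7: a[fast]=7≠0 swap→a[3]=7, slow++,fast++
slow=4 fast=8: a[fast]=0, fast++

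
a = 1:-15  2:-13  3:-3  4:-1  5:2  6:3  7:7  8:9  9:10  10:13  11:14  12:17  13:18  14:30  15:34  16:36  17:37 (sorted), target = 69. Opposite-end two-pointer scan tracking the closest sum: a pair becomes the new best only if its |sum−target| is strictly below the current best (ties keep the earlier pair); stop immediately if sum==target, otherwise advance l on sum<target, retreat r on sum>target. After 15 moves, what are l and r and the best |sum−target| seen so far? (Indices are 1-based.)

l=15, r=16, best |Δ|=2

l=1 r=17: -15+37=22 d=47 *, l++
l=2 r=17: -13+37=24 d=45 *, l++
l=3 r=17: -3+37=34 d=35 *, l++
l=4 r=17: -1+37=36 d=33 *, l++
l=5 r=17: 2+37=39 d=30 *, l++
l=6 r=17: 3+37=40 d=29 *, l++
l=7 r=17: 7+37=44 d=25 *, l++
l=8 r=17: 9+37=46 d=23 *, l++
l=9 r=17: 10+37=47 d=22 *, l++
l=10 r=17: 13+37=50 d=19 *, l++
l=11 r=17: 14+37=51 d=18 *, l++
l=12 r=17: 17+37=54 d=15 *, l++
l=13 r=17: 18+37=55 d=14 *, l++
l=14 r=17: 30+37=67 d=2 *, l++
l=15 r=17: 34+37=71 d=2, r--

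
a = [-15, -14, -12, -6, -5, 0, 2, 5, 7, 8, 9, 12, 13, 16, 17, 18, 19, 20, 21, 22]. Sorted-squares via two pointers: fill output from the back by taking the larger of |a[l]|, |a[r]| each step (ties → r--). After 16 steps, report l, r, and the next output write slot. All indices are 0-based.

[0,19] |-15|<=|22| out[19]=484 → r--
[0,18] |-15|<=|21| out[18]=441 → r--
[0,17] |-15|<=|20| out[17]=400 → r--
[0,16] |-15|<=|19| out[16]=361 → r--
[0,15] |-15|<=|18| out[15]=324 → r--
[0,14] |-15|<=|17| out[14]=289 → r--
[0,13] |-15|<=|16| out[13]=256 → r--
[0,12] |-15|>|13| out[12]=225 → l++
[1,12] |-14|>|13| out[11]=196 → l++
[2,12] |-12|<=|13| out[10]=169 → r--
[2,11] |-12|<=|12| out[9]=144 → r--
[2,10] |-12|>|9| out[8]=144 → l++
[3,10] |-6|<=|9| out[7]=81 → r--
[3,9] |-6|<=|8| out[6]=64 → r--
[3,8] |-6|<=|7| out[5]=49 → r--
[3,7] |-6|>|5| out[4]=36 → l++

l=4, r=7, next write slot=3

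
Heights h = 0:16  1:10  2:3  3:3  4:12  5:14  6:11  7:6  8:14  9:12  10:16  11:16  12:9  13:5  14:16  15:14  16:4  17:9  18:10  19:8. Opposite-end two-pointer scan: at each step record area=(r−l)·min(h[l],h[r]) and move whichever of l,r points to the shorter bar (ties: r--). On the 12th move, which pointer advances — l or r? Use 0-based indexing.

r

l=0 r=19: min(16,8)*19=152 best=152 *, r--
l=0 r=18: min(16,10)*18=180 best=180 *, r--
l=0 r=17: min(16,9)*17=153 best=180, r--
l=0 r=16: min(16,4)*16=64 best=180, r--
l=0 r=15: min(16,14)*15=210 best=210 *, r--
l=0 r=14: min(16,16)*14=224 best=224 *, r--
l=0 r=13: min(16,5)*13=65 best=224, r--
l=0 r=12: min(16,9)*12=108 best=224, r--
l=0 r=11: min(16,16)*11=176 best=224, r--
l=0 r=10: min(16,16)*10=160 best=224, r--
l=0 r=9: min(16,12)*9=108 best=224, r--
l=0 r=8: min(16,14)*8=112 best=224, r--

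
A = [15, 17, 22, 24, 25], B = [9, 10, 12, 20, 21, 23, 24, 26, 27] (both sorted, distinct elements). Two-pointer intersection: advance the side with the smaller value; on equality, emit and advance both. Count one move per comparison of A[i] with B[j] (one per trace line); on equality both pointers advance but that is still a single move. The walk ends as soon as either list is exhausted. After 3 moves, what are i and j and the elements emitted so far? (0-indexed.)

i=0 j=0: 15>9, j++
i=0 j=1: 15>10, j++
i=0 j=2: 15>12, j++

i=0, j=3, emitted=[]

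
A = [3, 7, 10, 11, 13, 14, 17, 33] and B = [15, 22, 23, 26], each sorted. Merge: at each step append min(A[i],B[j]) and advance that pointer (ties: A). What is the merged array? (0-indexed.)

[3, 7, 10, 11, 13, 14, 15, 17, 22, 23, 26, 33]

[i=0,j=0] A[i]=3<=B[j]=15 take 3 → i++
[i=1,j=0] A[i]=7<=B[j]=15 take 7 → i++
[i=2,j=0] A[i]=10<=B[j]=15 take 10 → i++
[i=3,j=0] A[i]=11<=B[j]=15 take 11 → i++
[i=4,j=0] A[i]=13<=B[j]=15 take 13 → i++
[i=5,j=0] A[i]=14<=B[j]=15 take 14 → i++
[i=6,j=0] A[i]=17>B[j]=15 take 15 → j++
[i=6,j=1] A[i]=17<=B[j]=22 take 17 → i++
[i=7,j=1] A[i]=33>B[j]=22 take 22 → j++
[i=7,j=2] A[i]=33>B[j]=23 take 23 → j++
[i=7,j=3] A[i]=33>B[j]=26 take 26 → j++
[i=7,j=4] B done, take A[i]=33 → i++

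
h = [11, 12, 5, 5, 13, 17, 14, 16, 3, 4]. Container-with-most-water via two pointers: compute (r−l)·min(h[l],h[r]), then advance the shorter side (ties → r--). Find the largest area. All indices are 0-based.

max area = 77

l=0 r=9: min(11,4)*9=36 best=36 *, r--
l=0 r=8: min(11,3)*8=24 best=36, r--
l=0 r=7: min(11,16)*7=77 best=77 *, l++
l=1 r=7: min(12,16)*6=72 best=77, l++
l=2 r=7: min(5,16)*5=25 best=77, l++
l=3 r=7: min(5,16)*4=20 best=77, l++
l=4 r=7: min(13,16)*3=39 best=77, l++
l=5 r=7: min(17,16)*2=32 best=77, r--
l=5 r=6: min(17,14)*1=14 best=77, r--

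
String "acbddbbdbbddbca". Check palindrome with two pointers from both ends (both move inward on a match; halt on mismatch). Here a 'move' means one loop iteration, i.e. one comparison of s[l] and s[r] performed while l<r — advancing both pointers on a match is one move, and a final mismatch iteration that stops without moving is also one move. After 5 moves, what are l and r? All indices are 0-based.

l=0 r=14: 'a'=='a', l++,r--
l=1 r=13: 'c'=='c', l++,r--
l=2 r=12: 'b'=='b', l++,r--
l=3 r=11: 'd'=='d', l++,r--
l=4 r=10: 'd'=='d', l++,r--

l=5, r=9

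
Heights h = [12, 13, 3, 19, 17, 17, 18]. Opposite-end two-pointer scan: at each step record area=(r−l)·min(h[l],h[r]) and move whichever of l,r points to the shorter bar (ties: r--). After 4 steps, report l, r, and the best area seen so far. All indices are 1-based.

l=4, r=6, best area=72

[1,7] min(12,18)*6=72 best=72 * → l++
[2,7] min(13,18)*5=65 best=72 → l++
[3,7] min(3,18)*4=12 best=72 → l++
[4,7] min(19,18)*3=54 best=72 → r--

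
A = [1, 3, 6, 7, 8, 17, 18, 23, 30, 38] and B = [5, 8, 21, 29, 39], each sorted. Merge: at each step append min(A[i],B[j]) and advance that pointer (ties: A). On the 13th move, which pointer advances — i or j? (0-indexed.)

[i=0,j=0] A[i]=1<=B[j]=5 take 1 → i++
[i=1,j=0] A[i]=3<=B[j]=5 take 3 → i++
[i=2,j=0] A[i]=6>B[j]=5 take 5 → j++
[i=2,j=1] A[i]=6<=B[j]=8 take 6 → i++
[i=3,j=1] A[i]=7<=B[j]=8 take 7 → i++
[i=4,j=1] A[i]=8<=B[j]=8 take 8 → i++
[i=5,j=1] A[i]=17>B[j]=8 take 8 → j++
[i=5,j=2] A[i]=17<=B[j]=21 take 17 → i++
[i=6,j=2] A[i]=18<=B[j]=21 take 18 → i++
[i=7,j=2] A[i]=23>B[j]=21 take 21 → j++
[i=7,j=3] A[i]=23<=B[j]=29 take 23 → i++
[i=8,j=3] A[i]=30>B[j]=29 take 29 → j++
[i=8,j=4] A[i]=30<=B[j]=39 take 30 → i++

i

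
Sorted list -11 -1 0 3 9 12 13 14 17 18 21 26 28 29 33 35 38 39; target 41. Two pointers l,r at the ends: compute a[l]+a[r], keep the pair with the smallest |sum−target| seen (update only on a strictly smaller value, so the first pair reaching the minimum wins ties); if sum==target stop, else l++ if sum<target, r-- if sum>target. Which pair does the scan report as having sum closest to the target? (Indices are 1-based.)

pair (3, 38) with sum 41 (|Δ|=0)

[1,18] -11+39=28 d=13 * → l++
[2,18] -1+39=38 d=3 * → l++
[3,18] 0+39=39 d=2 * → l++
[4,18] 3+39=42 d=1 * → r--
[4,17] 3+38=41 d=0 * → stop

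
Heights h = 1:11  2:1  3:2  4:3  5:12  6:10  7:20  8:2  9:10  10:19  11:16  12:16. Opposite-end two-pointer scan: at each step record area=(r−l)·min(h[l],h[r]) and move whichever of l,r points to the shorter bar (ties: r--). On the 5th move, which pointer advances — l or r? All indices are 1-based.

l

l=1 r=12: min(11,16)*11=121 best=121 *, l++
l=2 r=12: min(1,16)*10=10 best=121, l++
l=3 r=12: min(2,16)*9=18 best=121, l++
l=4 r=12: min(3,16)*8=24 best=121, l++
l=5 r=12: min(12,16)*7=84 best=121, l++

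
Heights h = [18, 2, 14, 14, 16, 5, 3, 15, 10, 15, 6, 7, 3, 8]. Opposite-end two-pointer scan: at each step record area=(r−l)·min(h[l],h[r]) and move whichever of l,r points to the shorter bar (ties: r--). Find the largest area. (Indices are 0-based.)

max area = 135

[0,13] min(18,8)*13=104 best=104 * → r--
[0,12] min(18,3)*12=36 best=104 → r--
[0,11] min(18,7)*11=77 best=104 → r--
[0,10] min(18,6)*10=60 best=104 → r--
[0,9] min(18,15)*9=135 best=135 * → r--
[0,8] min(18,10)*8=80 best=135 → r--
[0,7] min(18,15)*7=105 best=135 → r--
[0,6] min(18,3)*6=18 best=135 → r--
[0,5] min(18,5)*5=25 best=135 → r--
[0,4] min(18,16)*4=64 best=135 → r--
[0,3] min(18,14)*3=42 best=135 → r--
[0,2] min(18,14)*2=28 best=135 → r--
[0,1] min(18,2)*1=2 best=135 → r--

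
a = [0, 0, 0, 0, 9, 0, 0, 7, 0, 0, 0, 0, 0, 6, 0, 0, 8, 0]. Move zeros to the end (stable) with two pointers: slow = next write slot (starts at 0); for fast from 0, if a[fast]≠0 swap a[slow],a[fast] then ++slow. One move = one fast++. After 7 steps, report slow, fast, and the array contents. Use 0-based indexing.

slow=1, fast=7, a=[9, 0, 0, 0, 0, 0, 0, 7, 0, 0, 0, 0, 0, 6, 0, 0, 8, 0]

(s=0,f=0) a[fast]=0 → fast++
(s=0,f=1) a[fast]=0 → fast++
(s=0,f=2) a[fast]=0 → fast++
(s=0,f=3) a[fast]=0 → fast++
(s=0,f=4) a[fast]=9≠0 swap→a[0]=9 → slow++,fast++
(s=1,f=5) a[fast]=0 → fast++
(s=1,f=6) a[fast]=0 → fast++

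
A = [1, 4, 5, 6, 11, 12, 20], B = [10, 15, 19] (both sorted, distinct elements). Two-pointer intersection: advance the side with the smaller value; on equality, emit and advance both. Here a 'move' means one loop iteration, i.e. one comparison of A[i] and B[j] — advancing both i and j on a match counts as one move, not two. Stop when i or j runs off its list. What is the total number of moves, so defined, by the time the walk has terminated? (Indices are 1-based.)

9 moves

i=1 j=1: 1<10, i++
i=2 j=1: 4<10, i++
i=3 j=1: 5<10, i++
i=4 j=1: 6<10, i++
i=5 j=1: 11>10, j++
i=5 j=2: 11<15, i++
i=6 j=2: 12<15, i++
i=7 j=2: 20>15, j++
i=7 j=3: 20>19, j++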